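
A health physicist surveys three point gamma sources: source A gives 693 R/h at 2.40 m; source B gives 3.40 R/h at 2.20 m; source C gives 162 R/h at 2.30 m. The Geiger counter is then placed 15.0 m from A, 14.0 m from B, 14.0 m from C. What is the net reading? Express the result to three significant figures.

22.2 R/h

By superposition, sum each source's inverse-square contribution:
A: 693 × (2.40/15.0)² = 17.74 R/h
B: 3.40 × (2.20/14.0)² = 0.08396 R/h
C: 162 × (2.30/14.0)² = 4.372 R/h
Total = 17.74 + 0.08396 + 4.372 = 22.20 R/h.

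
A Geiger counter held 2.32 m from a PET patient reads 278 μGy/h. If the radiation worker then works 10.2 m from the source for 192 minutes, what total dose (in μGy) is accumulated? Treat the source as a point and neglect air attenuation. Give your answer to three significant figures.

46.0 μGy

Applying the 1/r² law, rate at 10.2 m:
(2.32/10.2)² = 0.05173, so 278 × 0.05173 = 14.38 μGy/h.
Dose = rate × time = 14.38 μGy/h × 3.200 h = 46.02 μGy.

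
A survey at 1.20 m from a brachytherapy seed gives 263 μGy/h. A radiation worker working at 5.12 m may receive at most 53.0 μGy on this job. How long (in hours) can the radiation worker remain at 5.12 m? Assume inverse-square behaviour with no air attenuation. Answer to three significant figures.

Intensity scales as (d₁/d₂)², so rate at 5.12 m:
263 × (1.20/5.12)² = 263 × 0.05493 = 14.45 μGy/h.
Stay time = 53.0 μGy ÷ 14.45 μGy/h = 3.668 h.

3.67 h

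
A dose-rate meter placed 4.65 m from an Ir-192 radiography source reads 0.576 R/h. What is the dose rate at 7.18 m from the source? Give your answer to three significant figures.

0.242 R/h

Using I₁d₁² = I₂d₂², scaling from 4.65 m to 7.18 m:
(4.65/7.18)² = 0.4194, so 0.576 × 0.4194 = 0.2416 R/h.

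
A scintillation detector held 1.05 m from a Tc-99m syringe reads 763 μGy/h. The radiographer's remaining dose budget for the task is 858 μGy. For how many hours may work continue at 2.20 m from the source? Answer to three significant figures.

4.94 h

Intensity scales as (d₁/d₂)², so rate at 2.20 m:
(1.05/2.20)² = 0.2278, so 763 × 0.2278 = 173.8 μGy/h.
Stay time = 858 μGy ÷ 173.8 μGy/h = 4.937 h.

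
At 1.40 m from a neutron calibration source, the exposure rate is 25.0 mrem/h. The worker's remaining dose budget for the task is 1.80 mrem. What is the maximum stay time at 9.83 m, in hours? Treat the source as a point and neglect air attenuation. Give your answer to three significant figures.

3.55 h

Since intensity falls as 1/r², rate at 9.83 m:
(1.40/9.83)² = 0.02028, so 25.0 × 0.02028 = 0.5070 mrem/h.
Stay time = 1.80 mrem ÷ 0.5070 mrem/h = 3.550 h.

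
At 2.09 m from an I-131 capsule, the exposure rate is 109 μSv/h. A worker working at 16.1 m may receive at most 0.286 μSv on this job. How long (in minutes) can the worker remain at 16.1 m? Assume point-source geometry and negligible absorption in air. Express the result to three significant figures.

9.34 min

Since intensity falls as 1/r², rate at 16.1 m:
(2.09/16.1)² = 0.01685, so 109 × 0.01685 = 1.837 μSv/h.
Stay time = 0.286 μSv ÷ 1.837 μSv/h = 0.1557 h = 9.342 min.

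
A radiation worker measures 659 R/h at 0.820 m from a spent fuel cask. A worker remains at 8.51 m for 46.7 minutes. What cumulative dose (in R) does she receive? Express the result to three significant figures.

4.76 R

Using I₁d₁² = I₂d₂², rate at 8.51 m:
(0.820/8.51)² = 0.009285, so 659 × 0.009285 = 6.119 R/h.
Dose = rate × time = 6.119 R/h × 0.7783 h = 4.762 R.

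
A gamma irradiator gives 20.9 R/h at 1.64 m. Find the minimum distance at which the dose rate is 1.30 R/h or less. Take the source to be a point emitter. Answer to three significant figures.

Applying the 1/r² law, d₂ = d₁·√(I₁/I₂).
I₁/I₂ = 20.9/1.30 = 16.08, so d₂ = 1.64 × √16.08 = 6.576 m.

6.58 m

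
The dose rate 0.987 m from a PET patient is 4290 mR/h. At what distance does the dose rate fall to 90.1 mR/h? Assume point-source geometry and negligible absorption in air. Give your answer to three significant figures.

Since intensity falls as 1/r², d₂ = d₁·√(I₁/I₂).
I₁/I₂ = 4290/90.1 = 47.61, so d₂ = 0.987 × √47.61 = 6.810 m.

6.81 m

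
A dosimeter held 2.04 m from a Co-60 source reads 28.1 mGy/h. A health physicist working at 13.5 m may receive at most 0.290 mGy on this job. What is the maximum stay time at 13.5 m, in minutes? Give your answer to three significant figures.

Intensity scales as (d₁/d₂)², so rate at 13.5 m:
28.1 × (2.04/13.5)² = 28.1 × 0.02283 = 0.6415 mGy/h.
Stay time = 0.290 mGy ÷ 0.6415 mGy/h = 0.4521 h = 27.13 min.

27.1 min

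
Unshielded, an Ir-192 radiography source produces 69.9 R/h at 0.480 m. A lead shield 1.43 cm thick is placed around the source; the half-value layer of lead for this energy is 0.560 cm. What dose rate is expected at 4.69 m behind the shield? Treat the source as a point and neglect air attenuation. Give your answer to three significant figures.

0.125 R/h

Distance alone: 69.9 × (0.480/4.69)² = 69.9 × 0.01047 = 0.7319 R/h.
Shield: 1.43/0.560 = 2.554 half-value layers → attenuation 2^(−2.554) = 0.1703.
Combined: 0.7319 × 0.1703 = 0.1246 R/h.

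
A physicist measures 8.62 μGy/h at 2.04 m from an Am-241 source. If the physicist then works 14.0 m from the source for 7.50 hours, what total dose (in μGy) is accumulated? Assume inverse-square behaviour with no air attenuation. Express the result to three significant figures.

1.37 μGy

Using I₁d₁² = I₂d₂², rate at 14.0 m:
(2.04/14.0)² = 0.02123, so 8.62 × 0.02123 = 0.1830 μGy/h.
Dose = rate × time = 0.1830 μGy/h × 7.500 h = 1.373 μGy.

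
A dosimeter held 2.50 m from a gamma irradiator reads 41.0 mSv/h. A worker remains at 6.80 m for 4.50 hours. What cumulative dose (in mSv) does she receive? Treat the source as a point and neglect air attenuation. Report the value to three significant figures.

24.9 mSv

By the inverse-square law, rate at 6.80 m:
(2.50/6.80)² = 0.1352, so 41.0 × 0.1352 = 5.543 mSv/h.
Dose = rate × time = 5.543 mSv/h × 4.500 h = 24.94 mSv.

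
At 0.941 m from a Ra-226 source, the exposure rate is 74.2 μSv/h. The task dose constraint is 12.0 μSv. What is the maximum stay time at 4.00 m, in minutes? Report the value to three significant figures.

175 min

Using I₁d₁² = I₂d₂², rate at 4.00 m:
74.2 × (0.941/4.00)² = 74.2 × 0.05534 = 4.106 μSv/h.
Stay time = 12.0 μSv ÷ 4.106 μSv/h = 2.923 h = 175.4 min.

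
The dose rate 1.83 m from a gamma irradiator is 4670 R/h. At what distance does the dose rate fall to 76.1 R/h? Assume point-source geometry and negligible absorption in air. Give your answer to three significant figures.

14.3 m

Applying the 1/r² law, d₂ = d₁·√(I₁/I₂).
I₁/I₂ = 4670/76.1 = 61.37, so d₂ = 1.83 × √61.37 = 14.34 m.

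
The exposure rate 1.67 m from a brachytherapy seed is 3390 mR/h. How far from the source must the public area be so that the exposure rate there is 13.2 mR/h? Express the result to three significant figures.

26.8 m

Intensity scales as (d₁/d₂)², so d₂ = d₁·√(I₁/I₂).
I₁/I₂ = 3390/13.2 = 256.8, so d₂ = 1.67 × √256.8 = 26.76 m.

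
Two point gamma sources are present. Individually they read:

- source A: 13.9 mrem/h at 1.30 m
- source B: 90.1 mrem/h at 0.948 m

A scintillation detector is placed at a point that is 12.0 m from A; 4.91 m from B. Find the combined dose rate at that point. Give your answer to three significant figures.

3.52 mrem/h

Each source contributes Iᵢ·(dᵢ/rᵢ)²; contributions add.
A: 13.9 × (1.30/12.0)² = 0.1631 mrem/h
B: 90.1 × (0.948/4.91)² = 3.359 mrem/h
Total = 0.1631 + 3.359 = 3.522 mrem/h.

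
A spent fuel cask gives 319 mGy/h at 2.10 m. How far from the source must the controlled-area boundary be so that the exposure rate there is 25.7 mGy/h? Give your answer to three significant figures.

Applying the 1/r² law, d₂ = d₁·√(I₁/I₂).
I₁/I₂ = 319/25.7 = 12.41, so d₂ = 2.10 × √12.41 = 7.398 m.

7.40 m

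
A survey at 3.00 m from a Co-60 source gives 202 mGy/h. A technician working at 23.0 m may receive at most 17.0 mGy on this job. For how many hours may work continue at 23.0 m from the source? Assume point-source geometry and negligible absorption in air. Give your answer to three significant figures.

4.95 h

By the inverse-square law, rate at 23.0 m:
202 × (3.00/23.0)² = 202 × 0.01701 = 3.436 mGy/h.
Stay time = 17.0 mGy ÷ 3.436 mGy/h = 4.948 h.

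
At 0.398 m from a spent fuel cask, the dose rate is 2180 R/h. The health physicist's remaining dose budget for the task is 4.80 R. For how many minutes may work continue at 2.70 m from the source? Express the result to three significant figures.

Intensity scales as (d₁/d₂)², so rate at 2.70 m:
(0.398/2.70)² = 0.02173, so 2180 × 0.02173 = 47.37 R/h.
Stay time = 4.80 R ÷ 47.37 R/h = 0.1013 h = 6.078 min.

6.08 min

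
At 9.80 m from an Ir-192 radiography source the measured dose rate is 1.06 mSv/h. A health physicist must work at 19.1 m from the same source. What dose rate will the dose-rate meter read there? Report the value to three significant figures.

0.279 mSv/h

Since intensity falls as 1/r², scaling from 9.80 m to 19.1 m:
(9.80/19.1)² = 0.2633, so 1.06 × 0.2633 = 0.2791 mSv/h.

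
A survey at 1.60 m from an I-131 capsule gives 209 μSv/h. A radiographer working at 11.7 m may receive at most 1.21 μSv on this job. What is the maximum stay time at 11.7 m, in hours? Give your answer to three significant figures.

Since intensity falls as 1/r², rate at 11.7 m:
(1.60/11.7)² = 0.01870, so 209 × 0.01870 = 3.908 μSv/h.
Stay time = 1.21 μSv ÷ 3.908 μSv/h = 0.3096 h.

0.310 h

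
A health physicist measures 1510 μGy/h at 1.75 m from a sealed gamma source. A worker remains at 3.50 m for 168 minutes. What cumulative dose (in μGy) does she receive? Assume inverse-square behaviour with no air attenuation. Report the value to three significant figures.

Applying the 1/r² law, rate at 3.50 m:
1510 × (1.75/3.50)² = 1510 × 0.2500 = 377.5 μGy/h.
Dose = rate × time = 377.5 μGy/h × 2.800 h = 1057 μGy.

1060 μGy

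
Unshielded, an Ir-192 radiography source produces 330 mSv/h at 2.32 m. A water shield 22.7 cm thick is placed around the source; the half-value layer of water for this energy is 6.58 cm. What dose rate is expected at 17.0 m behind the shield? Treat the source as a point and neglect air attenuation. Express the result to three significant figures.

Distance alone: 330 × (2.32/17.0)² = 330 × 0.01862 = 6.145 mSv/h.
Shield: 22.7/6.58 = 3.450 half-value layers → attenuation 2^(−3.450) = 0.09151.
Combined: 6.145 × 0.09151 = 0.5623 mSv/h.

0.562 mSv/h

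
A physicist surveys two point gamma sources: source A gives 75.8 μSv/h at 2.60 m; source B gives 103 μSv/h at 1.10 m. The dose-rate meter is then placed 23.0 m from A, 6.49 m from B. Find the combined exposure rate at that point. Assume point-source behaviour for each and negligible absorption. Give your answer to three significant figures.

Each source contributes Iᵢ·(dᵢ/rᵢ)²; contributions add.
A: 75.8 × (2.60/23.0)² = 0.9686 μSv/h
B: 103 × (1.10/6.49)² = 2.959 μSv/h
Total = 0.9686 + 2.959 = 3.928 μSv/h.

3.93 μSv/h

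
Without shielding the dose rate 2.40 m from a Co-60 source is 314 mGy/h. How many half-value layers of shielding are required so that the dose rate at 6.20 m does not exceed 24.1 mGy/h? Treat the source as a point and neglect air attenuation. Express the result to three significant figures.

0.965 half-value layers

At 6.20 m, distance alone gives (2.40/6.20)² = 0.1498, so 314 × 0.1498 = 47.04 mGy/h.
Further attenuation needed: 47.04/24.1 = 1.952.
n = log₂(1.952) = 0.9650 half-value layers.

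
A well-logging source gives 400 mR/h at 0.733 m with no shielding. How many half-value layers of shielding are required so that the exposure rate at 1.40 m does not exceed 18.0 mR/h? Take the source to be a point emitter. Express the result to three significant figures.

2.61 half-value layers

At 1.40 m, distance alone gives (0.733/1.40)² = 0.2741, so 400 × 0.2741 = 109.6 mR/h.
Further attenuation needed: 109.6/18.0 = 6.089.
n = log₂(6.089) = 2.606 half-value layers.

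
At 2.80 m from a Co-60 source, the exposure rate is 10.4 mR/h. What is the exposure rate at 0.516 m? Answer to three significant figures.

306 mR/h

Since intensity falls as 1/r², the rate at 0.516 m is
10.4 × (2.80/0.516)² = 10.4 × 29.45 = 306.3 mR/h.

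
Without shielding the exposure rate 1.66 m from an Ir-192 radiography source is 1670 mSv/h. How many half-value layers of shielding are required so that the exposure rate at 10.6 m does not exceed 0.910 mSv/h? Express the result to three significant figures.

5.49 half-value layers

At 10.6 m, distance alone gives (1.66/10.6)² = 0.02452, so 1670 × 0.02452 = 40.95 mSv/h.
Further attenuation needed: 40.95/0.910 = 45.00.
n = log₂(45.00) = 5.492 half-value layers.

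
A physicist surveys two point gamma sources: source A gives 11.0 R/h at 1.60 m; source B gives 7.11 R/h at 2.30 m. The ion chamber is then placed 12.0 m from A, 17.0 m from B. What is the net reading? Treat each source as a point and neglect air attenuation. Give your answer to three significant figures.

0.326 R/h

By superposition, sum each source's inverse-square contribution:
A: 11.0 × (1.60/12.0)² = 0.1956 R/h
B: 7.11 × (2.30/17.0)² = 0.1301 R/h
Total = 0.1956 + 0.1301 = 0.3257 R/h.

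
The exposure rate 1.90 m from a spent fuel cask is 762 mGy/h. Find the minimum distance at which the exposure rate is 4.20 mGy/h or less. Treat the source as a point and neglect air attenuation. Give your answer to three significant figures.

25.6 m

Applying the 1/r² law, d₂ = d₁·√(I₁/I₂).
I₁/I₂ = 762/4.20 = 181.4, so d₂ = 1.90 × √181.4 = 25.59 m.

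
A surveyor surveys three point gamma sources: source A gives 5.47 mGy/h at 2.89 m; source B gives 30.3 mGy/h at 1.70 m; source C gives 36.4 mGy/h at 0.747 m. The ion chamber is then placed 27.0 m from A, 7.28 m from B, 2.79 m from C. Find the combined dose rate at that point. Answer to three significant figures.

Each source contributes Iᵢ·(dᵢ/rᵢ)²; contributions add.
A: 5.47 × (2.89/27.0)² = 0.06267 mGy/h
B: 30.3 × (1.70/7.28)² = 1.652 mGy/h
C: 36.4 × (0.747/2.79)² = 2.609 mGy/h
Total = 0.06267 + 1.652 + 2.609 = 4.324 mGy/h.

4.32 mGy/h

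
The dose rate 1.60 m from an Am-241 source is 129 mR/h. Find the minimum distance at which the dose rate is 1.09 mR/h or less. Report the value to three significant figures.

Intensity scales as (d₁/d₂)², so d₂ = d₁·√(I₁/I₂).
I₁/I₂ = 129/1.09 = 118.3, so d₂ = 1.60 × √118.3 = 17.40 m.

17.4 m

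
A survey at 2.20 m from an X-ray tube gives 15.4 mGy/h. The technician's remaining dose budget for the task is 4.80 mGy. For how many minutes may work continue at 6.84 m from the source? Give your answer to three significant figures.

181 min

Intensity scales as (d₁/d₂)², so rate at 6.84 m:
(2.20/6.84)² = 0.1035, so 15.4 × 0.1035 = 1.594 mGy/h.
Stay time = 4.80 mGy ÷ 1.594 mGy/h = 3.011 h = 180.7 min.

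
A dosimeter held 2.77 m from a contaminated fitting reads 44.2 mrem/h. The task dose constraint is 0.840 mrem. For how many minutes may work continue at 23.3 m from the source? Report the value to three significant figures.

80.7 min

Using I₁d₁² = I₂d₂², rate at 23.3 m:
(2.77/23.3)² = 0.01413, so 44.2 × 0.01413 = 0.6245 mrem/h.
Stay time = 0.840 mrem ÷ 0.6245 mrem/h = 1.345 h = 80.70 min.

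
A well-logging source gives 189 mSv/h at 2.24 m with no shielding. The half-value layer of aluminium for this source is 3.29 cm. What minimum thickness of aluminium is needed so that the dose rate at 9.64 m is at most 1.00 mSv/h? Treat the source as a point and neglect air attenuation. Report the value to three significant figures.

11.0 cm

At 9.64 m, distance alone gives (2.24/9.64)² = 0.05399, so 189 × 0.05399 = 10.20 mSv/h.
Further attenuation needed: 10.20/1.00 = 10.20.
n = log₂(10.20) = 3.350 half-value layers.
Thickness = 3.350 × 3.29 cm = 11.02 cm.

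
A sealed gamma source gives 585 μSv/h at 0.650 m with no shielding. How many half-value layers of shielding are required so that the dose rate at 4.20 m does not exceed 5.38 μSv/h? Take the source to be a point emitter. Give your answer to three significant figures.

1.38 half-value layers

At 4.20 m, distance alone gives 585 × (0.650/4.20)² = 585 × 0.02395 = 14.01 μSv/h.
Further attenuation needed: 14.01/5.38 = 2.604.
n = log₂(2.604) = 1.381 half-value layers.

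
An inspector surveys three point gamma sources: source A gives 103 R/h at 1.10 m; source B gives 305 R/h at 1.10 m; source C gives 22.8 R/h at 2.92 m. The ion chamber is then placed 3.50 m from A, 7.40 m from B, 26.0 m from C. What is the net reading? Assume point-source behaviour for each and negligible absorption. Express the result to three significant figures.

17.2 R/h

By superposition, sum each source's inverse-square contribution:
A: 103 × (1.10/3.50)² = 10.17 R/h
B: 305 × (1.10/7.40)² = 6.739 R/h
C: 22.8 × (2.92/26.0)² = 0.2876 R/h
Total = 10.17 + 6.739 + 0.2876 = 17.20 R/h.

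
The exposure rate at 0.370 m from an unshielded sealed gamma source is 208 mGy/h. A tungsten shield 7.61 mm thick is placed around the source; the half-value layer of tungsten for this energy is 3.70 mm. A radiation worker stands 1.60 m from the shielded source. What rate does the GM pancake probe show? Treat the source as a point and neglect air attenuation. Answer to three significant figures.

2.67 mGy/h

Distance alone: 208 × (0.370/1.60)² = 208 × 0.05348 = 11.12 mGy/h.
Shield: 7.61/3.70 = 2.057 half-value layers → attenuation 2^(−2.057) = 0.2403.
Combined: 11.12 × 0.2403 = 2.672 mGy/h.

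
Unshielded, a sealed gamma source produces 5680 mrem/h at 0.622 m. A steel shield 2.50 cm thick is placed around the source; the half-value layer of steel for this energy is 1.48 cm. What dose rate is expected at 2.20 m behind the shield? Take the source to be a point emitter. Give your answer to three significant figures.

Distance alone: (0.622/2.20)² = 0.07993, so 5680 × 0.07993 = 454.0 mrem/h.
Shield: 2.50/1.48 = 1.689 half-value layers → attenuation 2^(−1.689) = 0.3101.
Combined: 454.0 × 0.3101 = 140.8 mrem/h.

141 mrem/h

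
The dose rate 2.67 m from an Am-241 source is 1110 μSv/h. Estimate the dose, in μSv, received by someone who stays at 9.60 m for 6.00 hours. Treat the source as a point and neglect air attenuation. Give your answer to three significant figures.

By the inverse-square law, rate at 9.60 m:
1110 × (2.67/9.60)² = 1110 × 0.07735 = 85.86 μSv/h.
Dose = rate × time = 85.86 μSv/h × 6.000 h = 515.2 μSv.

515 μSv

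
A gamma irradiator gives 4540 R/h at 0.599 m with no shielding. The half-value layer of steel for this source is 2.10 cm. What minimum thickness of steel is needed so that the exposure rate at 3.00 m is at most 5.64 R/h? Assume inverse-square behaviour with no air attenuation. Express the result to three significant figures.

10.5 cm

At 3.00 m, distance alone gives (0.599/3.00)² = 0.03987, so 4540 × 0.03987 = 181.0 R/h.
Further attenuation needed: 181.0/5.64 = 32.09.
n = log₂(32.09) = 5.004 half-value layers.
Thickness = 5.004 × 2.10 cm = 10.51 cm.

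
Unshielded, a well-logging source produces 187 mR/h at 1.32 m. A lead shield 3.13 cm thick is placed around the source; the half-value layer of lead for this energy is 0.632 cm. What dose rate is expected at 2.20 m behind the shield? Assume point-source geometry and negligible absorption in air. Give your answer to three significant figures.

Distance alone: (1.32/2.20)² = 0.3600, so 187 × 0.3600 = 67.32 mR/h.
Shield: 3.13/0.632 = 4.953 half-value layers → attenuation 2^(−4.953) = 0.03228.
Combined: 67.32 × 0.03228 = 2.173 mR/h.

2.17 mR/h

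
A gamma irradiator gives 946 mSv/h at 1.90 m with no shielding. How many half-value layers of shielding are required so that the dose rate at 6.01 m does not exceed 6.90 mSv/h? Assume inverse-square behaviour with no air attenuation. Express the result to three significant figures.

At 6.01 m, distance alone gives 946 × (1.90/6.01)² = 946 × 0.09994 = 94.54 mSv/h.
Further attenuation needed: 94.54/6.90 = 13.70.
n = log₂(13.70) = 3.776 half-value layers.

3.78 half-value layers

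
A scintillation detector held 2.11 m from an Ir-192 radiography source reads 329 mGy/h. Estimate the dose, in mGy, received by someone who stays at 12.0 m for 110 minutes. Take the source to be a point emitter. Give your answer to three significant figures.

Since intensity falls as 1/r², rate at 12.0 m:
329 × (2.11/12.0)² = 329 × 0.03092 = 10.17 mGy/h.
Dose = rate × time = 10.17 mGy/h × 1.833 h = 18.64 mGy.

18.6 mGy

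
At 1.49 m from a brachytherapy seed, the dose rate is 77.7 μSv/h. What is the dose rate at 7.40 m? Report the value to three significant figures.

3.15 μSv/h

By the inverse-square law, the rate at 7.40 m is
77.7 × (1.49/7.40)² = 77.7 × 0.04054 = 3.150 μSv/h.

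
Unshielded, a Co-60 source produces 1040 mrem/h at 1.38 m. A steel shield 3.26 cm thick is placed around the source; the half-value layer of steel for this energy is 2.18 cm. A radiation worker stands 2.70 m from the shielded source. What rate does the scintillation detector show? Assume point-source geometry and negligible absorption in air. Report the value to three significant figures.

Distance alone: (1.38/2.70)² = 0.2612, so 1040 × 0.2612 = 271.6 mrem/h.
Shield: 3.26/2.18 = 1.495 half-value layers → attenuation 2^(−1.495) = 0.3548.
Combined: 271.6 × 0.3548 = 96.36 mrem/h.

96.4 mrem/h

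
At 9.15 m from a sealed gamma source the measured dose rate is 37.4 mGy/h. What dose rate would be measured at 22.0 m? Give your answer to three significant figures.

By the inverse-square law, scaling from 9.15 m to 22.0 m:
(9.15/22.0)² = 0.1730, so 37.4 × 0.1730 = 6.470 mGy/h.

6.47 mGy/h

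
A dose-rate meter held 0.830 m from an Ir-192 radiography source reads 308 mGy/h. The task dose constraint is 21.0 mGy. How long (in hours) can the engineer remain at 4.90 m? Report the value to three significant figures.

Since intensity falls as 1/r², rate at 4.90 m:
(0.830/4.90)² = 0.02869, so 308 × 0.02869 = 8.837 mGy/h.
Stay time = 21.0 mGy ÷ 8.837 mGy/h = 2.376 h.

2.38 h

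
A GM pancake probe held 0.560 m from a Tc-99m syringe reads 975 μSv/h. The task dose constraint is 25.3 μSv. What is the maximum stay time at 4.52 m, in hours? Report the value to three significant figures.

Intensity scales as (d₁/d₂)², so rate at 4.52 m:
(0.560/4.52)² = 0.01535, so 975 × 0.01535 = 14.97 μSv/h.
Stay time = 25.3 μSv ÷ 14.97 μSv/h = 1.690 h.

1.69 h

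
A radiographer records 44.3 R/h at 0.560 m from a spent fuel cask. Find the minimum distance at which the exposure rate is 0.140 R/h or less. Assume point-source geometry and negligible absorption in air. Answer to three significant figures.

Applying the 1/r² law, d₂ = d₁·√(I₁/I₂).
I₁/I₂ = 44.3/0.140 = 316.4, so d₂ = 0.560 × √316.4 = 9.961 m.

9.96 m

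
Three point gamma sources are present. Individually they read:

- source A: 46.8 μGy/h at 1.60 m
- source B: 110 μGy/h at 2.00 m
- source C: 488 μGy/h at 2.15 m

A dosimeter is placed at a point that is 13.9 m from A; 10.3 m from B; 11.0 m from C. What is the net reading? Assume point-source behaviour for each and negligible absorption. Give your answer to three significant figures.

23.4 μGy/h

Each source contributes Iᵢ·(dᵢ/rᵢ)²; contributions add.
A: 46.8 × (1.60/13.9)² = 0.6201 μGy/h
B: 110 × (2.00/10.3)² = 4.147 μGy/h
C: 488 × (2.15/11.0)² = 18.64 μGy/h
Total = 0.6201 + 4.147 + 18.64 = 23.41 μGy/h.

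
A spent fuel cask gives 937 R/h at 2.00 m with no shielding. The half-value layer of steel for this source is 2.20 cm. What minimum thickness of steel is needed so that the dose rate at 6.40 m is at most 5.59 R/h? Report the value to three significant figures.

8.87 cm

At 6.40 m, distance alone gives (2.00/6.40)² = 0.09766, so 937 × 0.09766 = 91.51 R/h.
Further attenuation needed: 91.51/5.59 = 16.37.
n = log₂(16.37) = 4.033 half-value layers.
Thickness = 4.033 × 2.20 cm = 8.873 cm.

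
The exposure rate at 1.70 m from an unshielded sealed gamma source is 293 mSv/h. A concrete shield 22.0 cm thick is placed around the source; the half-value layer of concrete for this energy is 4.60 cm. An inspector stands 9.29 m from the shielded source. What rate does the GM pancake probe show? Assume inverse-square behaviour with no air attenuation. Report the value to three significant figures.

Distance alone: (1.70/9.29)² = 0.03349, so 293 × 0.03349 = 9.813 mSv/h.
Shield: 22.0/4.60 = 4.783 half-value layers → attenuation 2^(−4.783) = 0.03632.
Combined: 9.813 × 0.03632 = 0.3564 mSv/h.

0.356 mSv/h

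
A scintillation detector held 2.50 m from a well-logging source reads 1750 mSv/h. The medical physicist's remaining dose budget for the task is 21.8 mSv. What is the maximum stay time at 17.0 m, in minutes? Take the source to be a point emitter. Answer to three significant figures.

Since intensity falls as 1/r², rate at 17.0 m:
(2.50/17.0)² = 0.02163, so 1750 × 0.02163 = 37.85 mSv/h.
Stay time = 21.8 mSv ÷ 37.85 mSv/h = 0.5760 h = 34.56 min.

34.6 min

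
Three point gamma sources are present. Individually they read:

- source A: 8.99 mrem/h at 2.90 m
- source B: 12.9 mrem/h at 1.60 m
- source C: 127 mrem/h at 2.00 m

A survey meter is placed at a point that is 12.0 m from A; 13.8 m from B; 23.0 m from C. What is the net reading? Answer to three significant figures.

1.66 mrem/h

By superposition, sum each source's inverse-square contribution:
A: 8.99 × (2.90/12.0)² = 0.5250 mrem/h
B: 12.9 × (1.60/13.8)² = 0.1734 mrem/h
C: 127 × (2.00/23.0)² = 0.9603 mrem/h
Total = 0.5250 + 0.1734 + 0.9603 = 1.659 mrem/h.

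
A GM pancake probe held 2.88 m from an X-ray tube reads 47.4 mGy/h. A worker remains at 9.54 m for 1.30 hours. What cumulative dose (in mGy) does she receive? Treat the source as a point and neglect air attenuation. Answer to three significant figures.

5.62 mGy

Since intensity falls as 1/r², rate at 9.54 m:
47.4 × (2.88/9.54)² = 47.4 × 0.09114 = 4.320 mGy/h.
Dose = rate × time = 4.320 mGy/h × 1.300 h = 5.616 mGy.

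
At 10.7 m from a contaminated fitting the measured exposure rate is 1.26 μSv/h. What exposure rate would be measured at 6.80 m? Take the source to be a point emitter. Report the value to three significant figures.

Since intensity falls as 1/r², scaling from 10.7 m to 6.80 m:
1.26 × (10.7/6.80)² = 1.26 × 2.476 = 3.120 μSv/h.

3.12 μSv/h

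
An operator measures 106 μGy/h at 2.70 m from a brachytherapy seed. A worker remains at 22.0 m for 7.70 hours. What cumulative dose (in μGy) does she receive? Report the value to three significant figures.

Since intensity falls as 1/r², rate at 22.0 m:
106 × (2.70/22.0)² = 106 × 0.01506 = 1.596 μGy/h.
Dose = rate × time = 1.596 μGy/h × 7.700 h = 12.29 μGy.

12.3 μGy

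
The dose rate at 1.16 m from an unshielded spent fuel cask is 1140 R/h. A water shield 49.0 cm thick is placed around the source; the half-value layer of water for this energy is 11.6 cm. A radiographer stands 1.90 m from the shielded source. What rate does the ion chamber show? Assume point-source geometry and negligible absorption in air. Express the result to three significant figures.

Distance alone: (1.16/1.90)² = 0.3727, so 1140 × 0.3727 = 424.9 R/h.
Shield: 49.0/11.6 = 4.224 half-value layers → attenuation 2^(−4.224) = 0.05351.
Combined: 424.9 × 0.05351 = 22.74 R/h.

22.7 R/h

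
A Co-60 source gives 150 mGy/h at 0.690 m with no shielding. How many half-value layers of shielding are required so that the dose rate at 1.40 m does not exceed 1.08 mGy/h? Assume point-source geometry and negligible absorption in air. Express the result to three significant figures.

At 1.40 m, distance alone gives 150 × (0.690/1.40)² = 150 × 0.2429 = 36.44 mGy/h.
Further attenuation needed: 36.44/1.08 = 33.74.
n = log₂(33.74) = 5.076 half-value layers.

5.08 half-value layers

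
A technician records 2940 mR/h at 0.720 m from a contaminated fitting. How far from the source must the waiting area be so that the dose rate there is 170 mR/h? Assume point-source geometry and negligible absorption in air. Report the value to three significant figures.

2.99 m

By the inverse-square law, d₂ = d₁·√(I₁/I₂).
I₁/I₂ = 2940/170 = 17.29, so d₂ = 0.720 × √17.29 = 2.994 m.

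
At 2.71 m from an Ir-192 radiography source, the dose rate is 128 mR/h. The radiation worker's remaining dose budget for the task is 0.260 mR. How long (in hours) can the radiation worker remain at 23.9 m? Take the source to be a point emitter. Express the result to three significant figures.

By the inverse-square law, rate at 23.9 m:
128 × (2.71/23.9)² = 128 × 0.01286 = 1.646 mR/h.
Stay time = 0.260 mR ÷ 1.646 mR/h = 0.1580 h.

0.158 h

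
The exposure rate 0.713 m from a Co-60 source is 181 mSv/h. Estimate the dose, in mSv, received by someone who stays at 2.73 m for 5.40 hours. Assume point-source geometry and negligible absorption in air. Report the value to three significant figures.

66.7 mSv

By the inverse-square law, rate at 2.73 m:
181 × (0.713/2.73)² = 181 × 0.06821 = 12.35 mSv/h.
Dose = rate × time = 12.35 mSv/h × 5.400 h = 66.69 mSv.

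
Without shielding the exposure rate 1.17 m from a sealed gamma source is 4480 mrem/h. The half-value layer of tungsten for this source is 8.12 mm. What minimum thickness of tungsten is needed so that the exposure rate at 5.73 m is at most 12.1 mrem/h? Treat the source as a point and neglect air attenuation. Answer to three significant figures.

32.1 mm

At 5.73 m, distance alone gives 4480 × (1.17/5.73)² = 4480 × 0.04169 = 186.8 mrem/h.
Further attenuation needed: 186.8/12.1 = 15.44.
n = log₂(15.44) = 3.949 half-value layers.
Thickness = 3.949 × 8.12 mm = 32.07 mm.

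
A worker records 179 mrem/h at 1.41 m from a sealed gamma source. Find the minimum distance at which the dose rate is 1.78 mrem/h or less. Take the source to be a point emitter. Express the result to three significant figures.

Intensity scales as (d₁/d₂)², so d₂ = d₁·√(I₁/I₂).
I₁/I₂ = 179/1.78 = 100.6, so d₂ = 1.41 × √100.6 = 14.14 m.

14.1 m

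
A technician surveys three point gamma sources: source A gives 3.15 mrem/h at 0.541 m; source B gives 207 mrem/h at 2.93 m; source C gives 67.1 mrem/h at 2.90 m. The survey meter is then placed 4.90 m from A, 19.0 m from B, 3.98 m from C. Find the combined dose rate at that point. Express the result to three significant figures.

40.6 mrem/h

Each source contributes Iᵢ·(dᵢ/rᵢ)²; contributions add.
A: 3.15 × (0.541/4.90)² = 0.03840 mrem/h
B: 207 × (2.93/19.0)² = 4.923 mrem/h
C: 67.1 × (2.90/3.98)² = 35.62 mrem/h
Total = 0.03840 + 4.923 + 35.62 = 40.58 mrem/h.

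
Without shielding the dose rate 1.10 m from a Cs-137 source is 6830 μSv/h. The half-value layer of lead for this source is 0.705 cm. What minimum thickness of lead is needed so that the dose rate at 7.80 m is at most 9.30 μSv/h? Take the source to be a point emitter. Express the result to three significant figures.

2.73 cm

At 7.80 m, distance alone gives 6830 × (1.10/7.80)² = 6830 × 0.01989 = 135.8 μSv/h.
Further attenuation needed: 135.8/9.30 = 14.60.
n = log₂(14.60) = 3.868 half-value layers.
Thickness = 3.868 × 0.705 cm = 2.727 cm.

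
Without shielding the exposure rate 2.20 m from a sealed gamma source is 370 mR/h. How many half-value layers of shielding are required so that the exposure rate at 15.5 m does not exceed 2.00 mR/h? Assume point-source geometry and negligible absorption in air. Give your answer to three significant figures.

At 15.5 m, distance alone gives (2.20/15.5)² = 0.02015, so 370 × 0.02015 = 7.456 mR/h.
Further attenuation needed: 7.456/2.00 = 3.728.
n = log₂(3.728) = 1.898 half-value layers.

1.90 half-value layers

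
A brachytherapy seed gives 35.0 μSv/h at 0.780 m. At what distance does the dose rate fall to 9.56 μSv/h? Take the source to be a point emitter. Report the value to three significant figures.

1.49 m

Applying the 1/r² law, d₂ = d₁·√(I₁/I₂).
I₁/I₂ = 35.0/9.56 = 3.661, so d₂ = 0.780 × √3.661 = 1.492 m.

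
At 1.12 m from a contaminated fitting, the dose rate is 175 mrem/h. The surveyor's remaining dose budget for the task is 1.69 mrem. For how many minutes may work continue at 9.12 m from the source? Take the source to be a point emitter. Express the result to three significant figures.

38.4 min

Since intensity falls as 1/r², rate at 9.12 m:
175 × (1.12/9.12)² = 175 × 0.01508 = 2.639 mrem/h.
Stay time = 1.69 mrem ÷ 2.639 mrem/h = 0.6404 h = 38.42 min.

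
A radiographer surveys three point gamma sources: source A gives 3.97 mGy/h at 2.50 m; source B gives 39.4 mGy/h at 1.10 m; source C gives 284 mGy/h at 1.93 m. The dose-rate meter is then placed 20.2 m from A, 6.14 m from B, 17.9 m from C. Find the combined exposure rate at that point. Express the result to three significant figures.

Each source contributes Iᵢ·(dᵢ/rᵢ)²; contributions add.
A: 3.97 × (2.50/20.2)² = 0.06081 mGy/h
B: 39.4 × (1.10/6.14)² = 1.265 mGy/h
C: 284 × (1.93/17.9)² = 3.302 mGy/h
Total = 0.06081 + 1.265 + 3.302 = 4.628 mGy/h.

4.63 mGy/h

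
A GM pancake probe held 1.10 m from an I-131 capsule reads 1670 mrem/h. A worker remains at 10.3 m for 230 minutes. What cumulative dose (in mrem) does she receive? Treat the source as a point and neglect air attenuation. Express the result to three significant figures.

Using I₁d₁² = I₂d₂², rate at 10.3 m:
(1.10/10.3)² = 0.01141, so 1670 × 0.01141 = 19.05 mrem/h.
Dose = rate × time = 19.05 mrem/h × 3.833 h = 73.02 mrem.

73.0 mrem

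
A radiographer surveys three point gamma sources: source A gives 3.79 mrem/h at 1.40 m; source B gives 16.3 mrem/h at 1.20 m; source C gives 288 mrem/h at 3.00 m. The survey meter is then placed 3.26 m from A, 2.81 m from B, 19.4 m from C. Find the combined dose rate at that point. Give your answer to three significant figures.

10.6 mrem/h

Each source contributes Iᵢ·(dᵢ/rᵢ)²; contributions add.
A: 3.79 × (1.40/3.26)² = 0.6990 mrem/h
B: 16.3 × (1.20/2.81)² = 2.973 mrem/h
C: 288 × (3.00/19.4)² = 6.887 mrem/h
Total = 0.6990 + 2.973 + 6.887 = 10.56 mrem/h.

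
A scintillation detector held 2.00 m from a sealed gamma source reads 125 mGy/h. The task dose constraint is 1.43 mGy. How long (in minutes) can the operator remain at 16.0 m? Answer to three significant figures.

43.9 min

By the inverse-square law, rate at 16.0 m:
(2.00/16.0)² = 0.01562, so 125 × 0.01562 = 1.953 mGy/h.
Stay time = 1.43 mGy ÷ 1.953 mGy/h = 0.7322 h = 43.93 min.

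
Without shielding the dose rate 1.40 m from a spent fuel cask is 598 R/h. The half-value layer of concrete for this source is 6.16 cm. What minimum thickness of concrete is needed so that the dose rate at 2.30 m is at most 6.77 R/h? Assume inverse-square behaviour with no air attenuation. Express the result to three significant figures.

31.0 cm

At 2.30 m, distance alone gives 598 × (1.40/2.30)² = 598 × 0.3705 = 221.6 R/h.
Further attenuation needed: 221.6/6.77 = 32.73.
n = log₂(32.73) = 5.033 half-value layers.
Thickness = 5.033 × 6.16 cm = 31.00 cm.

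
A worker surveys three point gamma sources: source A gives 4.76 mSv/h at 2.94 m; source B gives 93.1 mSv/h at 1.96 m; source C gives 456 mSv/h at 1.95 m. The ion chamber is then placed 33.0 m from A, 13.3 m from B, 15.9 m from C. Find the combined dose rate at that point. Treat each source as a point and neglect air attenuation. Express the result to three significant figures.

8.92 mSv/h

By superposition, sum each source's inverse-square contribution:
A: 4.76 × (2.94/33.0)² = 0.03778 mSv/h
B: 93.1 × (1.96/13.3)² = 2.022 mSv/h
C: 456 × (1.95/15.9)² = 6.859 mSv/h
Total = 0.03778 + 2.022 + 6.859 = 8.919 mSv/h.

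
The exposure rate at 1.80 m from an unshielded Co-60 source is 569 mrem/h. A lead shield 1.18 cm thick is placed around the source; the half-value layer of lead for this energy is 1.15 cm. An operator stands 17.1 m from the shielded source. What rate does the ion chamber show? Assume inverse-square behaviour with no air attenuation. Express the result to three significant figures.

Distance alone: 569 × (1.80/17.1)² = 569 × 0.01108 = 6.305 mrem/h.
Shield: 1.18/1.15 = 1.026 half-value layers → attenuation 2^(−1.026) = 0.4911.
Combined: 6.305 × 0.4911 = 3.096 mrem/h.

3.10 mrem/h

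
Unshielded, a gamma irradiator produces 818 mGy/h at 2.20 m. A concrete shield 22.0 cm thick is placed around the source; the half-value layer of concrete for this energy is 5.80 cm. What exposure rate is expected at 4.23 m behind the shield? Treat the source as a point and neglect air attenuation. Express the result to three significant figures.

Distance alone: (2.20/4.23)² = 0.2705, so 818 × 0.2705 = 221.3 mGy/h.
Shield: 22.0/5.80 = 3.793 half-value layers → attenuation 2^(−3.793) = 0.07214.
Combined: 221.3 × 0.07214 = 15.96 mGy/h.

16.0 mGy/h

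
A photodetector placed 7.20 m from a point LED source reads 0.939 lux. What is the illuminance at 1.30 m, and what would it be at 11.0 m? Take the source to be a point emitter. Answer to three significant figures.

Applying the 1/r² law,
At 1.30 m: 0.939 × (7.20/1.30)² = 0.939 × 30.67 = 28.80 lux
At 11.0 m: (1.30/11.0)² = 0.01397, so 28.80 × 0.01397 = 0.4023 lux.

28.8 lux; 0.402 lux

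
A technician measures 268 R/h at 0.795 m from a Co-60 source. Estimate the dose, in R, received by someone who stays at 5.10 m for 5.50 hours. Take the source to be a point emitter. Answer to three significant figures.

35.8 R

Intensity scales as (d₁/d₂)², so rate at 5.10 m:
(0.795/5.10)² = 0.02430, so 268 × 0.02430 = 6.512 R/h.
Dose = rate × time = 6.512 R/h × 5.500 h = 35.82 R.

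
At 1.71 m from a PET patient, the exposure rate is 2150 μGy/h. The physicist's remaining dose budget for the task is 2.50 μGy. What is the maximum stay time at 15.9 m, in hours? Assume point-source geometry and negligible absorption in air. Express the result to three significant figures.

By the inverse-square law, rate at 15.9 m:
2150 × (1.71/15.9)² = 2150 × 0.01157 = 24.88 μGy/h.
Stay time = 2.50 μGy ÷ 24.88 μGy/h = 0.1005 h.

0.101 h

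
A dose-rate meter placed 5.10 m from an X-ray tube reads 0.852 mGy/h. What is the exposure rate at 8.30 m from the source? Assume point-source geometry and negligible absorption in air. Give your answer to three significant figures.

0.322 mGy/h

By the inverse-square law, scaling from 5.10 m to 8.30 m:
0.852 × (5.10/8.30)² = 0.852 × 0.3776 = 0.3217 mGy/h.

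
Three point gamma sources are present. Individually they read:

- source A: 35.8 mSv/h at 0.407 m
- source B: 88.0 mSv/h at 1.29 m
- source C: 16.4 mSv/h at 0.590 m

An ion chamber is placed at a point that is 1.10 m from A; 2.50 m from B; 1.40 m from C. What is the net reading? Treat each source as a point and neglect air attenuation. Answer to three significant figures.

Each source contributes Iᵢ·(dᵢ/rᵢ)²; contributions add.
A: 35.8 × (0.407/1.10)² = 4.901 mSv/h
B: 88.0 × (1.29/2.50)² = 23.43 mSv/h
C: 16.4 × (0.590/1.40)² = 2.913 mSv/h
Total = 4.901 + 23.43 + 2.913 = 31.24 mSv/h.

31.2 mSv/h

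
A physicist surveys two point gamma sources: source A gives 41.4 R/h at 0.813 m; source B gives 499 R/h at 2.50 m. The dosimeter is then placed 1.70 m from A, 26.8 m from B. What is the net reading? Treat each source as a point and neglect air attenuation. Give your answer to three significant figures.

13.8 R/h

By superposition, sum each source's inverse-square contribution:
A: 41.4 × (0.813/1.70)² = 9.469 R/h
B: 499 × (2.50/26.8)² = 4.342 R/h
Total = 9.469 + 4.342 = 13.81 R/h.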